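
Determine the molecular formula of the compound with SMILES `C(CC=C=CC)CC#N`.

Heavy atoms from the SMILES: 8 C, 1 N.
Implicit hydrogens by atom environment:
  3 × C: 2 H each → 6
  2 × C: 1 H each → 2
  2 × C: no H
  1 × C: 3 H
  1 × N: no H
  Total hydrogens = 11.
Molecular formula: C8H11N

C8H11N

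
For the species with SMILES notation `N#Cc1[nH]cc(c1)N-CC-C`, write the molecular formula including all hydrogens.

Heavy atoms from the SMILES: 8 C, 3 N.
Implicit hydrogens by atom environment:
  2 × C: 2 H each → 4
  2 × C (aromatic): 1 H each → 2
  2 × C (aromatic): no H
  1 × C: 3 H
  1 × C: no H
  1 × N (aromatic): 1 H
  1 × N: 1 H
  1 × N: no H
  Total hydrogens = 11.
Molecular formula: C8H11N3

C8H11N3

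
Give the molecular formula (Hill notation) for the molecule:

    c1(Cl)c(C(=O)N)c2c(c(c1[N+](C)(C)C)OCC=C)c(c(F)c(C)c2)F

C18H20ClF2N2O2+

Heavy atoms from the SMILES: 18 C, 1 Cl, 2 F, 2 N, 2 O.
Implicit hydrogens by atom environment:
  9 × C (aromatic): no H
  4 × C: 3 H each → 12
  2 × C: 2 H each → 4
  2 × F: no H
  2 × O: no H
  1 × C (aromatic): 1 H
  1 × C: 1 H
  1 × C: no H
  1 × Cl: no H
  1 × N: 2 H
  1 × N (charge +1): no H
  Total hydrogens = 20.
Net charge +1.
Molecular formula: C18H20ClF2N2O2+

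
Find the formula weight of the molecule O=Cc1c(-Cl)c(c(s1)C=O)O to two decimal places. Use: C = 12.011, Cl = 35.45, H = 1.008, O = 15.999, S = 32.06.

Molecular formula: C6H3ClO3S.
M = 6×12.011 + 1×35.45 + 3×1.008 + 3×15.999 + 1×32.06 = 190.60 g/mol.

190.60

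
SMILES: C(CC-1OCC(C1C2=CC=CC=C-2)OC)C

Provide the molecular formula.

C14H20O2

Heavy atoms from the SMILES: 14 C, 2 O.
Implicit hydrogens by atom environment:
  5 × C (aromatic): 1 H each → 5
  3 × C: 2 H each → 6
  3 × C: 1 H each → 3
  2 × C: 3 H each → 6
  2 × O: no H
  1 × C (aromatic): no H
  Total hydrogens = 20.
Molecular formula: C14H20O2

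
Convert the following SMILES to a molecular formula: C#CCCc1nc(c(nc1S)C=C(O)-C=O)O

Heavy atoms from the SMILES: 11 C, 2 N, 3 O, 1 S.
Implicit hydrogens by atom environment:
  4 × C (aromatic): no H
  3 × C: 1 H each → 3
  2 × C: 2 H each → 4
  2 × C: no H
  2 × N (aromatic): no H
  2 × O: 1 H each → 2
  1 × O: no H
  1 × S: 1 H
  Total hydrogens = 10.
Molecular formula: C11H10N2O3S

C11H10N2O3S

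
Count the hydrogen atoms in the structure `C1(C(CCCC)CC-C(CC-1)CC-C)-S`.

28

Hydrogens are implicit in SMILES; fill each atom to its normal valence:
  9 × C: 2 H each → 18
  3 × C: 1 H each → 3
  2 × C: 3 H each → 6
  1 × S: 1 H
  Total hydrogens = 28.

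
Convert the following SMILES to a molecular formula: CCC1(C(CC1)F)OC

Heavy atoms from the SMILES: 7 C, 1 F, 1 O.
Implicit hydrogens by atom environment:
  3 × C: 2 H each → 6
  2 × C: 3 H each → 6
  1 × C: 1 H
  1 × C: no H
  1 × F: no H
  1 × O: no H
  Total hydrogens = 13.
Molecular formula: C7H13FO

C7H13FO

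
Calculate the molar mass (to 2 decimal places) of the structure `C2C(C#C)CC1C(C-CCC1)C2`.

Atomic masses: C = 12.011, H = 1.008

Molecular formula: C12H18.
M = 12×12.011 + 18×1.008 = 162.28 g/mol.

162.28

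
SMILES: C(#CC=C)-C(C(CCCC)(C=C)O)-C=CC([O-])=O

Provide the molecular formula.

Heavy atoms from the SMILES: 15 C, 3 O.
Implicit hydrogens by atom environment:
  5 × C: 2 H each → 10
  5 × C: 1 H each → 5
  4 × C: no H
  1 × C: 3 H
  1 × O: 1 H
  1 × O: no H
  1 × O (charge -1): no H
  Total hydrogens = 19.
Net charge -1.
Molecular formula: C15H19O3-

C15H19O3-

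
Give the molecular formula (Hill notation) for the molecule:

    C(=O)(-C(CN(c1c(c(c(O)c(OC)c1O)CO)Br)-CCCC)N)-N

Heavy atoms from the SMILES: 1 Br, 15 C, 3 N, 5 O.
Implicit hydrogens by atom environment:
  6 × C (aromatic): no H
  5 × C: 2 H each → 10
  3 × O: 1 H each → 3
  2 × C: 3 H each → 6
  2 × N: 2 H each → 4
  2 × O: no H
  1 × Br: no H
  1 × C: 1 H
  1 × C: no H
  1 × N: no H
  Total hydrogens = 24.
Molecular formula: C15H24BrN3O5

C15H24BrN3O5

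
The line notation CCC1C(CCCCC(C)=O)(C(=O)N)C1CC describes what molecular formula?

C14H25NO2

Heavy atoms from the SMILES: 14 C, 1 N, 2 O.
Implicit hydrogens by atom environment:
  6 × C: 2 H each → 12
  3 × C: 3 H each → 9
  3 × C: no H
  2 × C: 1 H each → 2
  2 × O: no H
  1 × N: 2 H
  Total hydrogens = 25.
Molecular formula: C14H25NO2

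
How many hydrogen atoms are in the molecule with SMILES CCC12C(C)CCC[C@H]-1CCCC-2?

Hydrogens are implicit in SMILES; fill each atom to its normal valence:
  8 × C: 2 H each → 16
  2 × C: 3 H each → 6
  2 × C: 1 H each → 2
  1 × C: no H
  Total hydrogens = 24.

24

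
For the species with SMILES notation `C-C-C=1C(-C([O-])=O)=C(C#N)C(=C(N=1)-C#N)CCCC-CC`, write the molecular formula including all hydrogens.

Heavy atoms from the SMILES: 16 C, 3 N, 2 O.
Implicit hydrogens by atom environment:
  6 × C: 2 H each → 12
  5 × C (aromatic): no H
  3 × C: no H
  2 × C: 3 H each → 6
  2 × N: no H
  1 × N (aromatic): no H
  1 × O: no H
  1 × O (charge -1): no H
  Total hydrogens = 18.
Net charge -1.
Molecular formula: C16H18N3O2-

C16H18N3O2-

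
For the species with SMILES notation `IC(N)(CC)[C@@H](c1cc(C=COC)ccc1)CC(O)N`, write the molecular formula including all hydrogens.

Heavy atoms from the SMILES: 15 C, 1 I, 2 N, 2 O.
Implicit hydrogens by atom environment:
  4 × C: 1 H each → 4
  4 × C (aromatic): 1 H each → 4
  2 × C: 3 H each → 6
  2 × C: 2 H each → 4
  2 × C (aromatic): no H
  2 × N: 2 H each → 4
  1 × C: no H
  1 × I: no H
  1 × O: 1 H
  1 × O: no H
  Total hydrogens = 23.
Molecular formula: C15H23IN2O2

C15H23IN2O2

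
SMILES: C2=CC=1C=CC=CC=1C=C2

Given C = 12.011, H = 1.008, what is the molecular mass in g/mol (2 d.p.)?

Molecular formula: C10H8.
M = 10×12.011 + 8×1.008 = 128.17 g/mol.

128.17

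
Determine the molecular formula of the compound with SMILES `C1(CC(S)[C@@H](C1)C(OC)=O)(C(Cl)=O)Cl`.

Heavy atoms from the SMILES: 8 C, 2 Cl, 3 O, 1 S.
Implicit hydrogens by atom environment:
  3 × C: no H
  3 × O: no H
  2 × C: 2 H each → 4
  2 × C: 1 H each → 2
  2 × Cl: no H
  1 × C: 3 H
  1 × S: 1 H
  Total hydrogens = 10.
Molecular formula: C8H10Cl2O3S

C8H10Cl2O3S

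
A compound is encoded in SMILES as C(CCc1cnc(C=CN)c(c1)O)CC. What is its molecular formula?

C12H18N2O

Heavy atoms from the SMILES: 12 C, 2 N, 1 O.
Implicit hydrogens by atom environment:
  4 × C: 2 H each → 8
  3 × C (aromatic): no H
  2 × C (aromatic): 1 H each → 2
  2 × C: 1 H each → 2
  1 × C: 3 H
  1 × N: 2 H
  1 × N (aromatic): no H
  1 × O: 1 H
  Total hydrogens = 18.
Molecular formula: C12H18N2O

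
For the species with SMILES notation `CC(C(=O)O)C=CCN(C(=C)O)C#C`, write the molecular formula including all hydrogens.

Heavy atoms from the SMILES: 10 C, 1 N, 3 O.
Implicit hydrogens by atom environment:
  4 × C: 1 H each → 4
  3 × C: no H
  2 × C: 2 H each → 4
  2 × O: 1 H each → 2
  1 × C: 3 H
  1 × N: no H
  1 × O: no H
  Total hydrogens = 13.
Molecular formula: C10H13NO3

C10H13NO3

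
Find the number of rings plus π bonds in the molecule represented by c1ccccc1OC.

4

Molecular formula from the SMILES: C7H8O.
DoU = (2C + 2 + N − H − X)/2 = (2·7 + 2 + 0 − 8 − 0)/2 = 8/2 = 4.
(Structurally: 1 ring(s) + 3 π bond(s) = 4.)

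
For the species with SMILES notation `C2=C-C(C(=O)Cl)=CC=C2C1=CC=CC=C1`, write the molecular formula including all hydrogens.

C13H9ClO

Heavy atoms from the SMILES: 13 C, 1 Cl, 1 O.
Implicit hydrogens by atom environment:
  9 × C (aromatic): 1 H each → 9
  3 × C (aromatic): no H
  1 × C: no H
  1 × Cl: no H
  1 × O: no H
  Total hydrogens = 9.
Molecular formula: C13H9ClO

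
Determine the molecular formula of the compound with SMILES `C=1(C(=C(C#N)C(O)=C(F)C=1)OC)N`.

C8H7FN2O2

Heavy atoms from the SMILES: 8 C, 1 F, 2 N, 2 O.
Implicit hydrogens by atom environment:
  5 × C (aromatic): no H
  1 × C: 3 H
  1 × C (aromatic): 1 H
  1 × C: no H
  1 × F: no H
  1 × N: 2 H
  1 × N: no H
  1 × O: 1 H
  1 × O: no H
  Total hydrogens = 7.
Molecular formula: C8H7FN2O2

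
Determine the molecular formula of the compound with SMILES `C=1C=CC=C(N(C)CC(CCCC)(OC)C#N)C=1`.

Heavy atoms from the SMILES: 15 C, 2 N, 1 O.
Implicit hydrogens by atom environment:
  5 × C (aromatic): 1 H each → 5
  4 × C: 2 H each → 8
  3 × C: 3 H each → 9
  2 × C: no H
  2 × N: no H
  1 × C (aromatic): no H
  1 × O: no H
  Total hydrogens = 22.
Molecular formula: C15H22N2O

C15H22N2O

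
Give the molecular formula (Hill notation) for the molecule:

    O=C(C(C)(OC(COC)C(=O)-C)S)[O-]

C8H13O5S-

Heavy atoms from the SMILES: 8 C, 5 O, 1 S.
Implicit hydrogens by atom environment:
  4 × O: no H
  3 × C: 3 H each → 9
  3 × C: no H
  1 × C: 2 H
  1 × C: 1 H
  1 × O (charge -1): no H
  1 × S: 1 H
  Total hydrogens = 13.
Net charge -1.
Molecular formula: C8H13O5S-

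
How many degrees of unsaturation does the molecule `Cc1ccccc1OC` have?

Molecular formula from the SMILES: C8H10O.
DoU = (2C + 2 + N − H − X)/2 = (2·8 + 2 + 0 − 10 − 0)/2 = 8/2 = 4.
(Structurally: 1 ring(s) + 3 π bond(s) = 4.)

4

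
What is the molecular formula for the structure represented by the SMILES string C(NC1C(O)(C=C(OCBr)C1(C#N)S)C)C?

Heavy atoms from the SMILES: 1 Br, 10 C, 2 N, 2 O, 1 S.
Implicit hydrogens by atom environment:
  4 × C: no H
  2 × C: 3 H each → 6
  2 × C: 2 H each → 4
  2 × C: 1 H each → 2
  1 × Br: no H
  1 × N: 1 H
  1 × N: no H
  1 × O: 1 H
  1 × O: no H
  1 × S: 1 H
  Total hydrogens = 15.
Molecular formula: C10H15BrN2O2S

C10H15BrN2O2S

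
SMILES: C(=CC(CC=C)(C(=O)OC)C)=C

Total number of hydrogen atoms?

Hydrogens are implicit in SMILES; fill each atom to its normal valence:
  3 × C: 2 H each → 6
  3 × C: no H
  2 × C: 3 H each → 6
  2 × C: 1 H each → 2
  2 × O: no H
  Total hydrogens = 14.

14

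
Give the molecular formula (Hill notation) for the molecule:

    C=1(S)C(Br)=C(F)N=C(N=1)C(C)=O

C6H4BrFN2OS

Heavy atoms from the SMILES: 1 Br, 6 C, 1 F, 2 N, 1 O, 1 S.
Implicit hydrogens by atom environment:
  4 × C (aromatic): no H
  2 × N (aromatic): no H
  1 × Br: no H
  1 × C: 3 H
  1 × C: no H
  1 × F: no H
  1 × O: no H
  1 × S: 1 H
  Total hydrogens = 4.
Molecular formula: C6H4BrFN2OS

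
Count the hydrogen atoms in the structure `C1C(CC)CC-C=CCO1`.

Hydrogens are implicit in SMILES; fill each atom to its normal valence:
  5 × C: 2 H each → 10
  3 × C: 1 H each → 3
  1 × C: 3 H
  1 × O: no H
  Total hydrogens = 16.

16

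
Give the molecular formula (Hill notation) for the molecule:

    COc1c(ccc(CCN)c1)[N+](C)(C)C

Heavy atoms from the SMILES: 12 C, 2 N, 1 O.
Implicit hydrogens by atom environment:
  4 × C: 3 H each → 12
  3 × C (aromatic): 1 H each → 3
  3 × C (aromatic): no H
  2 × C: 2 H each → 4
  1 × N: 2 H
  1 × N (charge +1): no H
  1 × O: no H
  Total hydrogens = 21.
Net charge +1.
Molecular formula: C12H21N2O+

C12H21N2O+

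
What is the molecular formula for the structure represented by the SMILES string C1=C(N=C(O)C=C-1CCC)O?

C8H11NO2

Heavy atoms from the SMILES: 8 C, 1 N, 2 O.
Implicit hydrogens by atom environment:
  3 × C (aromatic): no H
  2 × C: 2 H each → 4
  2 × C (aromatic): 1 H each → 2
  2 × O: 1 H each → 2
  1 × C: 3 H
  1 × N (aromatic): no H
  Total hydrogens = 11.
Molecular formula: C8H11NO2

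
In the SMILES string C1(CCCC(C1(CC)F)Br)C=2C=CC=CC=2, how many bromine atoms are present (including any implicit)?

1

The symbol for bromine appears 1 time in the SMILES.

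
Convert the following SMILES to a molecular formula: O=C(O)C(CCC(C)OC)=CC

Heavy atoms from the SMILES: 9 C, 3 O.
Implicit hydrogens by atom environment:
  3 × C: 3 H each → 9
  2 × C: 2 H each → 4
  2 × C: 1 H each → 2
  2 × C: no H
  2 × O: no H
  1 × O: 1 H
  Total hydrogens = 16.
Molecular formula: C9H16O3

C9H16O3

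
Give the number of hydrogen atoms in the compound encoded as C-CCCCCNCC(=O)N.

18

Hydrogens are implicit in SMILES; fill each atom to its normal valence:
  6 × C: 2 H each → 12
  1 × C: 3 H
  1 × C: no H
  1 × N: 2 H
  1 × N: 1 H
  1 × O: no H
  Total hydrogens = 18.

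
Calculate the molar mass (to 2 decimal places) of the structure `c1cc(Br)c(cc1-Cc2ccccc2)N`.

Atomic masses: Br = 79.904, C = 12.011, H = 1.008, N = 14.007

Molecular formula: C13H12BrN.
M = 1×79.904 + 13×12.011 + 12×1.008 + 1×14.007 = 262.15 g/mol.

262.15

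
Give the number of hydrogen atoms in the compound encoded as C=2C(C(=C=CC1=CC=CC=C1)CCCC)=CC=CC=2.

20

Hydrogens are implicit in SMILES; fill each atom to its normal valence:
  10 × C (aromatic): 1 H each → 10
  3 × C: 2 H each → 6
  2 × C: no H
  2 × C (aromatic): no H
  1 × C: 3 H
  1 × C: 1 H
  Total hydrogens = 20.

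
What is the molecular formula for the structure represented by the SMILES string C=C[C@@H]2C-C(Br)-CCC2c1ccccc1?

Heavy atoms from the SMILES: 1 Br, 14 C.
Implicit hydrogens by atom environment:
  5 × C (aromatic): 1 H each → 5
  4 × C: 2 H each → 8
  4 × C: 1 H each → 4
  1 × Br: no H
  1 × C (aromatic): no H
  Total hydrogens = 17.
Molecular formula: C14H17Br

C14H17Br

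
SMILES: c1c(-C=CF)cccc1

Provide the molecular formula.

C8H7F

Heavy atoms from the SMILES: 8 C, 1 F.
Implicit hydrogens by atom environment:
  5 × C (aromatic): 1 H each → 5
  2 × C: 1 H each → 2
  1 × C (aromatic): no H
  1 × F: no H
  Total hydrogens = 7.
Molecular formula: C8H7F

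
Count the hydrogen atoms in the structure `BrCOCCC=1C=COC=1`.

9

Hydrogens are implicit in SMILES; fill each atom to its normal valence:
  3 × C: 2 H each → 6
  3 × C (aromatic): 1 H each → 3
  1 × Br: no H
  1 × C (aromatic): no H
  1 × O (aromatic): no H
  1 × O: no H
  Total hydrogens = 9.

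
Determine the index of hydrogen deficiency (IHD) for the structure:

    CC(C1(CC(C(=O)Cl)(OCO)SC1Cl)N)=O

Molecular formula from the SMILES: C8H11Cl2NO4S.
DoU = (2C + 2 + N − H − X)/2 = (2·8 + 2 + 1 − 11 − 2)/2 = 6/2 = 3.
(Structurally: 1 ring(s) + 2 π bond(s) = 3.)

3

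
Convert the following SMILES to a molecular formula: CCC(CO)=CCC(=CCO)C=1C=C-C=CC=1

C15H20O2

Heavy atoms from the SMILES: 15 C, 2 O.
Implicit hydrogens by atom environment:
  5 × C (aromatic): 1 H each → 5
  4 × C: 2 H each → 8
  2 × C: 1 H each → 2
  2 × C: no H
  2 × O: 1 H each → 2
  1 × C: 3 H
  1 × C (aromatic): no H
  Total hydrogens = 20.
Molecular formula: C15H20O2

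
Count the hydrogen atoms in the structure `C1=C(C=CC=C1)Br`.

5

Hydrogens are implicit in SMILES; fill each atom to its normal valence:
  5 × C (aromatic): 1 H each → 5
  1 × Br: no H
  1 × C (aromatic): no H
  Total hydrogens = 5.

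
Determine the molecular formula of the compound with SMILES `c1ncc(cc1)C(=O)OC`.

Heavy atoms from the SMILES: 7 C, 1 N, 2 O.
Implicit hydrogens by atom environment:
  4 × C (aromatic): 1 H each → 4
  2 × O: no H
  1 × C: 3 H
  1 × C (aromatic): no H
  1 × C: no H
  1 × N (aromatic): no H
  Total hydrogens = 7.
Molecular formula: C7H7NO2

C7H7NO2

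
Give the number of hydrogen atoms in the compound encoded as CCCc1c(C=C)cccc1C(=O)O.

14

Hydrogens are implicit in SMILES; fill each atom to its normal valence:
  3 × C: 2 H each → 6
  3 × C (aromatic): 1 H each → 3
  3 × C (aromatic): no H
  1 × C: 3 H
  1 × C: 1 H
  1 × C: no H
  1 × O: 1 H
  1 × O: no H
  Total hydrogens = 14.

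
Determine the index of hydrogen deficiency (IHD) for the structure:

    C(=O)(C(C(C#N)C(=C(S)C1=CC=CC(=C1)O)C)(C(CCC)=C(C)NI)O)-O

9

Molecular formula from the SMILES: C19H23IN2O4S.
DoU = (2C + 2 + N − H − X)/2 = (2·19 + 2 + 2 − 23 − 1)/2 = 18/2 = 9.
(Structurally: 1 ring(s) + 8 π bond(s) = 9.)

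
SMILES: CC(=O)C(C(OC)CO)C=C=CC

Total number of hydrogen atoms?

Hydrogens are implicit in SMILES; fill each atom to its normal valence:
  4 × C: 1 H each → 4
  3 × C: 3 H each → 9
  2 × C: no H
  2 × O: no H
  1 × C: 2 H
  1 × O: 1 H
  Total hydrogens = 16.

16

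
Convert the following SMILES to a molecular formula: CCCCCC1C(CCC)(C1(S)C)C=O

C13H24OS

Heavy atoms from the SMILES: 13 C, 1 O, 1 S.
Implicit hydrogens by atom environment:
  6 × C: 2 H each → 12
  3 × C: 3 H each → 9
  2 × C: 1 H each → 2
  2 × C: no H
  1 × O: no H
  1 × S: 1 H
  Total hydrogens = 24.
Molecular formula: C13H24OS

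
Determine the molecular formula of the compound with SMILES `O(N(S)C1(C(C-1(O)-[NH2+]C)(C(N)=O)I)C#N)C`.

Heavy atoms from the SMILES: 7 C, 1 I, 4 N, 3 O, 1 S.
Implicit hydrogens by atom environment:
  5 × C: no H
  2 × C: 3 H each → 6
  2 × N: no H
  2 × O: no H
  1 × I: no H
  1 × N: 2 H
  1 × N (charge +1): 2 H
  1 × O: 1 H
  1 × S: 1 H
  Total hydrogens = 12.
Net charge +1.
Molecular formula: C7H12IN4O3S+

C7H12IN4O3S+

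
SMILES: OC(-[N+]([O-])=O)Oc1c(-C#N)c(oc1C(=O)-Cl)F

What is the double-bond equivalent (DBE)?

Molecular formula from the SMILES: C7H2ClFN2O6.
DoU = (2C + 2 + N − H − X)/2 = (2·7 + 2 + 2 − 2 − 2)/2 = 14/2 = 7.
(Structurally: 1 ring(s) + 6 π bond(s) = 7.)

7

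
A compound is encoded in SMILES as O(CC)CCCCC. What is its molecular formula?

C7H16O

Heavy atoms from the SMILES: 7 C, 1 O.
Implicit hydrogens by atom environment:
  5 × C: 2 H each → 10
  2 × C: 3 H each → 6
  1 × O: no H
  Total hydrogens = 16.
Molecular formula: C7H16O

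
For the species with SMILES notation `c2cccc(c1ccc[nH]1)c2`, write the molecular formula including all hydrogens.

C10H9N

Heavy atoms from the SMILES: 10 C, 1 N.
Implicit hydrogens by atom environment:
  8 × C (aromatic): 1 H each → 8
  2 × C (aromatic): no H
  1 × N (aromatic): 1 H
  Total hydrogens = 9.
Molecular formula: C10H9N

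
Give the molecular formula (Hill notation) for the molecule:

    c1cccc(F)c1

Heavy atoms from the SMILES: 6 C, 1 F.
Implicit hydrogens by atom environment:
  5 × C (aromatic): 1 H each → 5
  1 × C (aromatic): no H
  1 × F: no H
  Total hydrogens = 5.
Molecular formula: C6H5F

C6H5F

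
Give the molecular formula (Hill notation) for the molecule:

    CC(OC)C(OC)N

C5H13NO2

Heavy atoms from the SMILES: 5 C, 1 N, 2 O.
Implicit hydrogens by atom environment:
  3 × C: 3 H each → 9
  2 × C: 1 H each → 2
  2 × O: no H
  1 × N: 2 H
  Total hydrogens = 13.
Molecular formula: C5H13NO2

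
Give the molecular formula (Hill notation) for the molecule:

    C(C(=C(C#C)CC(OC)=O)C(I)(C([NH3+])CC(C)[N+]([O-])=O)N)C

C14H23IN3O4+

Heavy atoms from the SMILES: 14 C, 1 I, 3 N, 4 O.
Implicit hydrogens by atom environment:
  5 × C: no H
  3 × C: 3 H each → 9
  3 × C: 2 H each → 6
  3 × C: 1 H each → 3
  3 × O: no H
  1 × I: no H
  1 × N (charge +1): 3 H
  1 × N: 2 H
  1 × N (charge +1): no H
  1 × O (charge -1): no H
  Total hydrogens = 23.
Net charge +1.
Molecular formula: C14H23IN3O4+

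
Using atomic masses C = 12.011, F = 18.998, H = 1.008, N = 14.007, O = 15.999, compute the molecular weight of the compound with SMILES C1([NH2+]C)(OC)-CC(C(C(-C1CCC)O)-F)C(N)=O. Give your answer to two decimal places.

Molecular formula: C12H24FN2O3+.
M = 12×12.011 + 1×18.998 + 24×1.008 + 2×14.007 + 3×15.999 = 263.33 g/mol.

263.33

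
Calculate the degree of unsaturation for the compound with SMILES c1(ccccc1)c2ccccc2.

8

Molecular formula from the SMILES: C12H10.
DoU = (2C + 2 + N − H − X)/2 = (2·12 + 2 + 0 − 10 − 0)/2 = 16/2 = 8.
(Structurally: 2 ring(s) + 6 π bond(s) = 8.)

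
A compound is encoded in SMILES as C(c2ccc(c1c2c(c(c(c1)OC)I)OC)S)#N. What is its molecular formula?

C13H10INO2S

Heavy atoms from the SMILES: 13 C, 1 I, 1 N, 2 O, 1 S.
Implicit hydrogens by atom environment:
  7 × C (aromatic): no H
  3 × C (aromatic): 1 H each → 3
  2 × C: 3 H each → 6
  2 × O: no H
  1 × C: no H
  1 × I: no H
  1 × N: no H
  1 × S: 1 H
  Total hydrogens = 10.
Molecular formula: C13H10INO2S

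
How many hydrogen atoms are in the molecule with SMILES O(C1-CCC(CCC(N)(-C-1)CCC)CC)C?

29

Hydrogens are implicit in SMILES; fill each atom to its normal valence:
  8 × C: 2 H each → 16
  3 × C: 3 H each → 9
  2 × C: 1 H each → 2
  1 × C: no H
  1 × N: 2 H
  1 × O: no H
  Total hydrogens = 29.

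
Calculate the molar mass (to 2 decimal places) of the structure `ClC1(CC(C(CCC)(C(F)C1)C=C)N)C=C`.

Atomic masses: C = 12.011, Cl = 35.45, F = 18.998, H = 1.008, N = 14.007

245.77

Molecular formula: C13H21ClFN.
M = 13×12.011 + 1×35.45 + 1×18.998 + 21×1.008 + 1×14.007 = 245.77 g/mol.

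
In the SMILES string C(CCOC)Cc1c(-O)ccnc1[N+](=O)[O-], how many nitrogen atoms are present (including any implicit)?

The symbol for nitrogen appears 2 times in the SMILES.

2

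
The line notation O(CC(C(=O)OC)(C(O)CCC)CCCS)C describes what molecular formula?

Heavy atoms from the SMILES: 12 C, 4 O, 1 S.
Implicit hydrogens by atom environment:
  6 × C: 2 H each → 12
  3 × C: 3 H each → 9
  3 × O: no H
  2 × C: no H
  1 × C: 1 H
  1 × O: 1 H
  1 × S: 1 H
  Total hydrogens = 24.
Molecular formula: C12H24O4S

C12H24O4S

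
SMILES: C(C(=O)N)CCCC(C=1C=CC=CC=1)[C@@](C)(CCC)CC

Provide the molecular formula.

Heavy atoms from the SMILES: 19 C, 1 N, 1 O.
Implicit hydrogens by atom environment:
  7 × C: 2 H each → 14
  5 × C (aromatic): 1 H each → 5
  3 × C: 3 H each → 9
  2 × C: no H
  1 × C: 1 H
  1 × C (aromatic): no H
  1 × N: 2 H
  1 × O: no H
  Total hydrogens = 31.
Molecular formula: C19H31NO

C19H31NO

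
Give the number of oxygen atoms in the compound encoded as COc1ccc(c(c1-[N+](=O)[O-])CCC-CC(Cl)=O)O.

The symbol for oxygen appears 5 times in the SMILES.

5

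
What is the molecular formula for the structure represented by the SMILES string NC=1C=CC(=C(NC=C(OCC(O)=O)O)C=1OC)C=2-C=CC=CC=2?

C17H18N2O5

Heavy atoms from the SMILES: 17 C, 2 N, 5 O.
Implicit hydrogens by atom environment:
  7 × C (aromatic): 1 H each → 7
  5 × C (aromatic): no H
  3 × O: no H
  2 × C: no H
  2 × O: 1 H each → 2
  1 × C: 3 H
  1 × C: 2 H
  1 × C: 1 H
  1 × N: 2 H
  1 × N: 1 H
  Total hydrogens = 18.
Molecular formula: C17H18N2O5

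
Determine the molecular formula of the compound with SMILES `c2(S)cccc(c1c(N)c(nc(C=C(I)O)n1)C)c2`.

C13H12IN3OS

Heavy atoms from the SMILES: 13 C, 1 I, 3 N, 1 O, 1 S.
Implicit hydrogens by atom environment:
  6 × C (aromatic): no H
  4 × C (aromatic): 1 H each → 4
  2 × N (aromatic): no H
  1 × C: 3 H
  1 × C: 1 H
  1 × C: no H
  1 × I: no H
  1 × N: 2 H
  1 × O: 1 H
  1 × S: 1 H
  Total hydrogens = 12.
Molecular formula: C13H12IN3OS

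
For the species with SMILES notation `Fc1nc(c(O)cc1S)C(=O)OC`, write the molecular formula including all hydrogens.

C7H6FNO3S

Heavy atoms from the SMILES: 7 C, 1 F, 1 N, 3 O, 1 S.
Implicit hydrogens by atom environment:
  4 × C (aromatic): no H
  2 × O: no H
  1 × C: 3 H
  1 × C (aromatic): 1 H
  1 × C: no H
  1 × F: no H
  1 × N (aromatic): no H
  1 × O: 1 H
  1 × S: 1 H
  Total hydrogens = 6.
Molecular formula: C7H6FNO3S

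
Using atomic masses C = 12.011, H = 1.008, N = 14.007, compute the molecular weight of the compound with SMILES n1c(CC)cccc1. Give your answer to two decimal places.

107.16

Molecular formula: C7H9N.
M = 7×12.011 + 9×1.008 + 1×14.007 = 107.16 g/mol.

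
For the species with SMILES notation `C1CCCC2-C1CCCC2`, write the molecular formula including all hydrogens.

C10H18

Heavy atoms from the SMILES: 10 C.
Implicit hydrogens by atom environment:
  8 × C: 2 H each → 16
  2 × C: 1 H each → 2
  Total hydrogens = 18.
Molecular formula: C10H18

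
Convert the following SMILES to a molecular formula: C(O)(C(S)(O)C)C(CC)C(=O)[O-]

C7H13O4S-

Heavy atoms from the SMILES: 7 C, 4 O, 1 S.
Implicit hydrogens by atom environment:
  2 × C: 3 H each → 6
  2 × C: 1 H each → 2
  2 × C: no H
  2 × O: 1 H each → 2
  1 × C: 2 H
  1 × O: no H
  1 × O (charge -1): no H
  1 × S: 1 H
  Total hydrogens = 13.
Net charge -1.
Molecular formula: C7H13O4S-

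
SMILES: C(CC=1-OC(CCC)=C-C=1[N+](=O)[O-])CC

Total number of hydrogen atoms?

17

Hydrogens are implicit in SMILES; fill each atom to its normal valence:
  5 × C: 2 H each → 10
  3 × C (aromatic): no H
  2 × C: 3 H each → 6
  1 × C (aromatic): 1 H
  1 × N (charge +1): no H
  1 × O (aromatic): no H
  1 × O: no H
  1 × O (charge -1): no H
  Total hydrogens = 17.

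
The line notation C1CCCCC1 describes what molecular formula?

C6H12

Heavy atoms from the SMILES: 6 C.
Implicit hydrogens by atom environment:
  6 × C: 2 H each → 12
  Total hydrogens = 12.
Molecular formula: C6H12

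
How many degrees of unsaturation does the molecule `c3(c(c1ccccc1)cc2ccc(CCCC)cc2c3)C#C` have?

Molecular formula from the SMILES: C22H20.
DoU = (2C + 2 + N − H − X)/2 = (2·22 + 2 + 0 − 20 − 0)/2 = 26/2 = 13.
(Structurally: 3 ring(s) + 10 π bond(s) = 13.)

13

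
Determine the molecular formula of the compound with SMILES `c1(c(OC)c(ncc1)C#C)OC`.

C9H9NO2

Heavy atoms from the SMILES: 9 C, 1 N, 2 O.
Implicit hydrogens by atom environment:
  3 × C (aromatic): no H
  2 × C: 3 H each → 6
  2 × C (aromatic): 1 H each → 2
  2 × O: no H
  1 × C: 1 H
  1 × C: no H
  1 × N (aromatic): no H
  Total hydrogens = 9.
Molecular formula: C9H9NO2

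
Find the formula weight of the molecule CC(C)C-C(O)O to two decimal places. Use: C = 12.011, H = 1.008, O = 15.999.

Molecular formula: C5H12O2.
M = 5×12.011 + 12×1.008 + 2×15.999 = 104.15 g/mol.

104.15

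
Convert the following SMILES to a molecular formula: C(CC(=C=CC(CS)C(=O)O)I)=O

C8H9IO3S

Heavy atoms from the SMILES: 8 C, 1 I, 3 O, 1 S.
Implicit hydrogens by atom environment:
  3 × C: 1 H each → 3
  3 × C: no H
  2 × C: 2 H each → 4
  2 × O: no H
  1 × I: no H
  1 × O: 1 H
  1 × S: 1 H
  Total hydrogens = 9.
Molecular formula: C8H9IO3S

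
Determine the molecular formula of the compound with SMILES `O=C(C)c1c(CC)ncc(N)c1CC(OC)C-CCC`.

Heavy atoms from the SMILES: 16 C, 2 N, 2 O.
Implicit hydrogens by atom environment:
  5 × C: 2 H each → 10
  4 × C: 3 H each → 12
  4 × C (aromatic): no H
  2 × O: no H
  1 × C (aromatic): 1 H
  1 × C: 1 H
  1 × C: no H
  1 × N: 2 H
  1 × N (aromatic): no H
  Total hydrogens = 26.
Molecular formula: C16H26N2O2

C16H26N2O2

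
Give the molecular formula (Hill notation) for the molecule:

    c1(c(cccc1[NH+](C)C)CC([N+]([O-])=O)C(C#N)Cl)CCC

Heavy atoms from the SMILES: 15 C, 1 Cl, 3 N, 2 O.
Implicit hydrogens by atom environment:
  3 × C: 3 H each → 9
  3 × C: 2 H each → 6
  3 × C (aromatic): 1 H each → 3
  3 × C (aromatic): no H
  2 × C: 1 H each → 2
  1 × C: no H
  1 × Cl: no H
  1 × N (charge +1): 1 H
  1 × N (charge +1): no H
  1 × N: no H
  1 × O: no H
  1 × O (charge -1): no H
  Total hydrogens = 21.
Net charge +1.
Molecular formula: C15H21ClN3O2+

C15H21ClN3O2+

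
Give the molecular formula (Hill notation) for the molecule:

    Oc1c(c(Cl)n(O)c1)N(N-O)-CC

Heavy atoms from the SMILES: 6 C, 1 Cl, 3 N, 3 O.
Implicit hydrogens by atom environment:
  3 × C (aromatic): no H
  3 × O: 1 H each → 3
  1 × C: 3 H
  1 × C: 2 H
  1 × C (aromatic): 1 H
  1 × Cl: no H
  1 × N: 1 H
  1 × N (aromatic): no H
  1 × N: no H
  Total hydrogens = 10.
Molecular formula: C6H10ClN3O3

C6H10ClN3O3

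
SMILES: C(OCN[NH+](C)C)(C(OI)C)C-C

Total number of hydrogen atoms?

20

Hydrogens are implicit in SMILES; fill each atom to its normal valence:
  4 × C: 3 H each → 12
  2 × C: 2 H each → 4
  2 × C: 1 H each → 2
  2 × O: no H
  1 × I: no H
  1 × N: 1 H
  1 × N (charge +1): 1 H
  Total hydrogens = 20.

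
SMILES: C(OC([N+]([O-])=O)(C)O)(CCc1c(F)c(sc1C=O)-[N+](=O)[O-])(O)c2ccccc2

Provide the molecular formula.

Heavy atoms from the SMILES: 16 C, 1 F, 2 N, 8 O, 1 S.
Implicit hydrogens by atom environment:
  5 × C (aromatic): 1 H each → 5
  5 × C (aromatic): no H
  4 × O: no H
  2 × C: 2 H each → 4
  2 × C: no H
  2 × N (charge +1): no H
  2 × O: 1 H each → 2
  2 × O (charge -1): no H
  1 × C: 3 H
  1 × C: 1 H
  1 × F: no H
  1 × S (aromatic): no H
  Total hydrogens = 15.
Molecular formula: C16H15FN2O8S

C16H15FN2O8S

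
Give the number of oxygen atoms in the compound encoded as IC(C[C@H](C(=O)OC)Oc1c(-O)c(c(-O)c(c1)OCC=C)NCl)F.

6

The symbol for oxygen appears 6 times in the SMILES.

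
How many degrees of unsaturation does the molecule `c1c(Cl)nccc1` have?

4

Molecular formula from the SMILES: C5H4ClN.
DoU = (2C + 2 + N − H − X)/2 = (2·5 + 2 + 1 − 4 − 1)/2 = 8/2 = 4.
(Structurally: 1 ring(s) + 3 π bond(s) = 4.)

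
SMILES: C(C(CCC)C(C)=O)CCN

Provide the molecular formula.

C9H19NO

Heavy atoms from the SMILES: 9 C, 1 N, 1 O.
Implicit hydrogens by atom environment:
  5 × C: 2 H each → 10
  2 × C: 3 H each → 6
  1 × C: 1 H
  1 × C: no H
  1 × N: 2 H
  1 × O: no H
  Total hydrogens = 19.
Molecular formula: C9H19NO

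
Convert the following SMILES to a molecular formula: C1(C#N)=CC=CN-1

Heavy atoms from the SMILES: 5 C, 2 N.
Implicit hydrogens by atom environment:
  3 × C (aromatic): 1 H each → 3
  1 × C (aromatic): no H
  1 × C: no H
  1 × N (aromatic): 1 H
  1 × N: no H
  Total hydrogens = 4.
Molecular formula: C5H4N2

C5H4N2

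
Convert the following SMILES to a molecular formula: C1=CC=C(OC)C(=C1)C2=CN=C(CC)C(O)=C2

C14H15NO2

Heavy atoms from the SMILES: 14 C, 1 N, 2 O.
Implicit hydrogens by atom environment:
  6 × C (aromatic): 1 H each → 6
  5 × C (aromatic): no H
  2 × C: 3 H each → 6
  1 × C: 2 H
  1 × N (aromatic): no H
  1 × O: 1 H
  1 × O: no H
  Total hydrogens = 15.
Molecular formula: C14H15NO2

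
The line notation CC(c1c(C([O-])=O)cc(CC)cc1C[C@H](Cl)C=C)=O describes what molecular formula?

Heavy atoms from the SMILES: 15 C, 1 Cl, 3 O.
Implicit hydrogens by atom environment:
  4 × C (aromatic): no H
  3 × C: 2 H each → 6
  2 × C: 3 H each → 6
  2 × C (aromatic): 1 H each → 2
  2 × C: 1 H each → 2
  2 × C: no H
  2 × O: no H
  1 × Cl: no H
  1 × O (charge -1): no H
  Total hydrogens = 16.
Net charge -1.
Molecular formula: C15H16ClO3-

C15H16ClO3-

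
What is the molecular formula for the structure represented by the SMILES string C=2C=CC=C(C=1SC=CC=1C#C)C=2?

Heavy atoms from the SMILES: 12 C, 1 S.
Implicit hydrogens by atom environment:
  7 × C (aromatic): 1 H each → 7
  3 × C (aromatic): no H
  1 × C: 1 H
  1 × C: no H
  1 × S (aromatic): no H
  Total hydrogens = 8.
Molecular formula: C12H8S

C12H8S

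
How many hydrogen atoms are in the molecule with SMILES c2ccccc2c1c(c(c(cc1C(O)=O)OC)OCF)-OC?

Hydrogens are implicit in SMILES; fill each atom to its normal valence:
  6 × C (aromatic): 1 H each → 6
  6 × C (aromatic): no H
  4 × O: no H
  2 × C: 3 H each → 6
  1 × C: 2 H
  1 × C: no H
  1 × F: no H
  1 × O: 1 H
  Total hydrogens = 15.

15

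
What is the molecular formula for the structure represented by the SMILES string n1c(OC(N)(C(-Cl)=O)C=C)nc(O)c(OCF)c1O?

Heavy atoms from the SMILES: 9 C, 1 Cl, 1 F, 3 N, 5 O.
Implicit hydrogens by atom environment:
  4 × C (aromatic): no H
  3 × O: no H
  2 × C: 2 H each → 4
  2 × C: no H
  2 × N (aromatic): no H
  2 × O: 1 H each → 2
  1 × C: 1 H
  1 × Cl: no H
  1 × F: no H
  1 × N: 2 H
  Total hydrogens = 9.
Molecular formula: C9H9ClFN3O5

C9H9ClFN3O5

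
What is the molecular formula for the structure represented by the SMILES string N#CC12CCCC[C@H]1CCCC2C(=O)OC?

C13H19NO2

Heavy atoms from the SMILES: 13 C, 1 N, 2 O.
Implicit hydrogens by atom environment:
  7 × C: 2 H each → 14
  3 × C: no H
  2 × C: 1 H each → 2
  2 × O: no H
  1 × C: 3 H
  1 × N: no H
  Total hydrogens = 19.
Molecular formula: C13H19NO2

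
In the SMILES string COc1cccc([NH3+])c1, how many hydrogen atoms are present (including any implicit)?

10

Hydrogens are implicit in SMILES; fill each atom to its normal valence:
  4 × C (aromatic): 1 H each → 4
  2 × C (aromatic): no H
  1 × C: 3 H
  1 × N (charge +1): 3 H
  1 × O: no H
  Total hydrogens = 10.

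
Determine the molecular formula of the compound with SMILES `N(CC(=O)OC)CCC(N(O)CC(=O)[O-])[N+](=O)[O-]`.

Heavy atoms from the SMILES: 8 C, 3 N, 7 O.
Implicit hydrogens by atom environment:
  4 × C: 2 H each → 8
  4 × O: no H
  2 × C: no H
  2 × O (charge -1): no H
  1 × C: 3 H
  1 × C: 1 H
  1 × N: 1 H
  1 × N: no H
  1 × N (charge +1): no H
  1 × O: 1 H
  Total hydrogens = 14.
Net charge -1.
Molecular formula: C8H14N3O7-

C8H14N3O7-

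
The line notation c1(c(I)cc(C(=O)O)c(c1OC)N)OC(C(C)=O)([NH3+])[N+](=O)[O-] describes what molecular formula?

Heavy atoms from the SMILES: 11 C, 1 I, 3 N, 7 O.
Implicit hydrogens by atom environment:
  5 × C (aromatic): no H
  5 × O: no H
  3 × C: no H
  2 × C: 3 H each → 6
  1 × C (aromatic): 1 H
  1 × I: no H
  1 × N (charge +1): 3 H
  1 × N: 2 H
  1 × N (charge +1): no H
  1 × O: 1 H
  1 × O (charge -1): no H
  Total hydrogens = 13.
Net charge +1.
Molecular formula: C11H13IN3O7+

C11H13IN3O7+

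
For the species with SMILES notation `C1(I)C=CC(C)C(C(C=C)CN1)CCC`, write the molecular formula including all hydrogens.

Heavy atoms from the SMILES: 13 C, 1 I, 1 N.
Implicit hydrogens by atom environment:
  7 × C: 1 H each → 7
  4 × C: 2 H each → 8
  2 × C: 3 H each → 6
  1 × I: no H
  1 × N: 1 H
  Total hydrogens = 22.
Molecular formula: C13H22IN

C13H22IN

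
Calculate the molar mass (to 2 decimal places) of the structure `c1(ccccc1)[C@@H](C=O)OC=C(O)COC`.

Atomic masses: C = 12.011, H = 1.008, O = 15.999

222.24

Molecular formula: C12H14O4.
M = 12×12.011 + 14×1.008 + 4×15.999 = 222.24 g/mol.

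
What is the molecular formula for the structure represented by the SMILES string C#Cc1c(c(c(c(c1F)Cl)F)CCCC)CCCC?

C16H19ClF2

Heavy atoms from the SMILES: 16 C, 1 Cl, 2 F.
Implicit hydrogens by atom environment:
  6 × C: 2 H each → 12
  6 × C (aromatic): no H
  2 × C: 3 H each → 6
  2 × F: no H
  1 × C: 1 H
  1 × C: no H
  1 × Cl: no H
  Total hydrogens = 19.
Molecular formula: C16H19ClF2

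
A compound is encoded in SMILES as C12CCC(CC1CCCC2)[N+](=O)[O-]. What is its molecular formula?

Heavy atoms from the SMILES: 10 C, 1 N, 2 O.
Implicit hydrogens by atom environment:
  7 × C: 2 H each → 14
  3 × C: 1 H each → 3
  1 × N (charge +1): no H
  1 × O: no H
  1 × O (charge -1): no H
  Total hydrogens = 17.
Molecular formula: C10H17NO2

C10H17NO2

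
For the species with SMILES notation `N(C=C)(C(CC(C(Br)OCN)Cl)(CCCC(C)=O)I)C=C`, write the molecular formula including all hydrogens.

C14H23BrClIN2O2

Heavy atoms from the SMILES: 1 Br, 14 C, 1 Cl, 1 I, 2 N, 2 O.
Implicit hydrogens by atom environment:
  7 × C: 2 H each → 14
  4 × C: 1 H each → 4
  2 × C: no H
  2 × O: no H
  1 × Br: no H
  1 × C: 3 H
  1 × Cl: no H
  1 × I: no H
  1 × N: 2 H
  1 × N: no H
  Total hydrogens = 23.
Molecular formula: C14H23BrClIN2O2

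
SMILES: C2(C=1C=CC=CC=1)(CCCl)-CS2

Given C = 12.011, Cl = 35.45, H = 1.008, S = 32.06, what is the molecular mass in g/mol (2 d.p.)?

Molecular formula: C10H11ClS.
M = 10×12.011 + 1×35.45 + 11×1.008 + 1×32.06 = 198.71 g/mol.

198.71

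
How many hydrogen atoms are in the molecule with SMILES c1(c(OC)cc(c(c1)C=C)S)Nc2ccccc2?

15

Hydrogens are implicit in SMILES; fill each atom to its normal valence:
  7 × C (aromatic): 1 H each → 7
  5 × C (aromatic): no H
  1 × C: 3 H
  1 × C: 2 H
  1 × C: 1 H
  1 × N: 1 H
  1 × O: no H
  1 × S: 1 H
  Total hydrogens = 15.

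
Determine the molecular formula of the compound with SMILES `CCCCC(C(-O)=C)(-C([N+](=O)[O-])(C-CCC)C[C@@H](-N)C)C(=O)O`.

Heavy atoms from the SMILES: 16 C, 2 N, 5 O.
Implicit hydrogens by atom environment:
  8 × C: 2 H each → 16
  4 × C: no H
  3 × C: 3 H each → 9
  2 × O: 1 H each → 2
  2 × O: no H
  1 × C: 1 H
  1 × N: 2 H
  1 × N (charge +1): no H
  1 × O (charge -1): no H
  Total hydrogens = 30.
Molecular formula: C16H30N2O5

C16H30N2O5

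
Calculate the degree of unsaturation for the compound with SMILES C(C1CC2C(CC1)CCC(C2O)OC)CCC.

2

Molecular formula from the SMILES: C15H28O2.
DoU = (2C + 2 + N − H − X)/2 = (2·15 + 2 + 0 − 28 − 0)/2 = 4/2 = 2.
(Structurally: 2 ring(s) + 0 π bond(s) = 2.)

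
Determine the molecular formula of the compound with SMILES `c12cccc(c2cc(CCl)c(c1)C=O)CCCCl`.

Heavy atoms from the SMILES: 15 C, 2 Cl, 1 O.
Implicit hydrogens by atom environment:
  5 × C (aromatic): 1 H each → 5
  5 × C (aromatic): no H
  4 × C: 2 H each → 8
  2 × Cl: no H
  1 × C: 1 H
  1 × O: no H
  Total hydrogens = 14.
Molecular formula: C15H14Cl2O

C15H14Cl2O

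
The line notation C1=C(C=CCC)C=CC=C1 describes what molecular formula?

C10H12

Heavy atoms from the SMILES: 10 C.
Implicit hydrogens by atom environment:
  5 × C (aromatic): 1 H each → 5
  2 × C: 1 H each → 2
  1 × C: 3 H
  1 × C: 2 H
  1 × C (aromatic): no H
  Total hydrogens = 12.
Molecular formula: C10H12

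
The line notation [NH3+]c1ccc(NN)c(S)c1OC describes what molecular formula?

Heavy atoms from the SMILES: 7 C, 3 N, 1 O, 1 S.
Implicit hydrogens by atom environment:
  4 × C (aromatic): no H
  2 × C (aromatic): 1 H each → 2
  1 × C: 3 H
  1 × N (charge +1): 3 H
  1 × N: 2 H
  1 × N: 1 H
  1 × O: no H
  1 × S: 1 H
  Total hydrogens = 12.
Net charge +1.
Molecular formula: C7H12N3OS+

C7H12N3OS+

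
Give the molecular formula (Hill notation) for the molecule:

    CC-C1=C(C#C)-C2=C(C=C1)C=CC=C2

C14H12

Heavy atoms from the SMILES: 14 C.
Implicit hydrogens by atom environment:
  6 × C (aromatic): 1 H each → 6
  4 × C (aromatic): no H
  1 × C: 3 H
  1 × C: 2 H
  1 × C: 1 H
  1 × C: no H
  Total hydrogens = 12.
Molecular formula: C14H12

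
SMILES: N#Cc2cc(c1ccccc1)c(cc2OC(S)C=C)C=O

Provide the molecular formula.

Heavy atoms from the SMILES: 17 C, 1 N, 2 O, 1 S.
Implicit hydrogens by atom environment:
  7 × C (aromatic): 1 H each → 7
  5 × C (aromatic): no H
  3 × C: 1 H each → 3
  2 × O: no H
  1 × C: 2 H
  1 × C: no H
  1 × N: no H
  1 × S: 1 H
  Total hydrogens = 13.
Molecular formula: C17H13NO2S

C17H13NO2S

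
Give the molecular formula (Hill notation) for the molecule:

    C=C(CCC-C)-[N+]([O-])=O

C6H11NO2

Heavy atoms from the SMILES: 6 C, 1 N, 2 O.
Implicit hydrogens by atom environment:
  4 × C: 2 H each → 8
  1 × C: 3 H
  1 × C: no H
  1 × N (charge +1): no H
  1 × O: no H
  1 × O (charge -1): no H
  Total hydrogens = 11.
Molecular formula: C6H11NO2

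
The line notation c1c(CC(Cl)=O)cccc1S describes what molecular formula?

Heavy atoms from the SMILES: 8 C, 1 Cl, 1 O, 1 S.
Implicit hydrogens by atom environment:
  4 × C (aromatic): 1 H each → 4
  2 × C (aromatic): no H
  1 × C: 2 H
  1 × C: no H
  1 × Cl: no H
  1 × O: no H
  1 × S: 1 H
  Total hydrogens = 7.
Molecular formula: C8H7ClOS

C8H7ClOS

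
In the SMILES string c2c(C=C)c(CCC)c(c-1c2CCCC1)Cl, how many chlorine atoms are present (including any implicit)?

The symbol for chlorine appears 1 time in the SMILES.

1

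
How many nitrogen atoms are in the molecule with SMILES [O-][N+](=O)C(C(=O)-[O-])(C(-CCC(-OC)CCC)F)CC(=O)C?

1

The symbol for nitrogen appears 1 time in the SMILES.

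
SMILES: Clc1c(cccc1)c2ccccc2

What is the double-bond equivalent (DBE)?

Molecular formula from the SMILES: C12H9Cl.
DoU = (2C + 2 + N − H − X)/2 = (2·12 + 2 + 0 − 9 − 1)/2 = 16/2 = 8.
(Structurally: 2 ring(s) + 6 π bond(s) = 8.)

8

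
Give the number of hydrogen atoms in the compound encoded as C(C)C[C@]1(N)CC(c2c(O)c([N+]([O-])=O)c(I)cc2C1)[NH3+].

19

Hydrogens are implicit in SMILES; fill each atom to its normal valence:
  5 × C (aromatic): no H
  4 × C: 2 H each → 8
  1 × C: 3 H
  1 × C (aromatic): 1 H
  1 × C: 1 H
  1 × C: no H
  1 × I: no H
  1 × N (charge +1): 3 H
  1 × N: 2 H
  1 × N (charge +1): no H
  1 × O: 1 H
  1 × O: no H
  1 × O (charge -1): no H
  Total hydrogens = 19.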